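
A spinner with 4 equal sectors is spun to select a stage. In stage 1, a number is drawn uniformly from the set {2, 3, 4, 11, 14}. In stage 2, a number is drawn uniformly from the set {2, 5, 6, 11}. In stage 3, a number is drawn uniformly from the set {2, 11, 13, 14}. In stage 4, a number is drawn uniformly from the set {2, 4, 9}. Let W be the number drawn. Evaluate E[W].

E[W | stage 1] = (2+3+4+11+14)/5 = 34/5.
E[W | stage 2] = (2+5+6+11)/4 = 6.
E[W | stage 3] = (2+11+13+14)/4 = 10.
E[W | stage 4] = (2+4+9)/3 = 5.
E[W] = (1/4)·(34/5) + (1/4)·(6) + (1/4)·(10) + (1/4)·(5) = 139/20.

139/20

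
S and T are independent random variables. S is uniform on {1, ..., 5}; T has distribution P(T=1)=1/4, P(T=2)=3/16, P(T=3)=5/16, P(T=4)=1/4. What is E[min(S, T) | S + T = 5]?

3/2

P(S + T = 5) = 1/5.
Summing min(S,T)·P(x,y) over outcomes with S + T = 5 gives 3/10.
E[min(S, T) | S + T = 5] = (3/10) / (1/5) = 3/2.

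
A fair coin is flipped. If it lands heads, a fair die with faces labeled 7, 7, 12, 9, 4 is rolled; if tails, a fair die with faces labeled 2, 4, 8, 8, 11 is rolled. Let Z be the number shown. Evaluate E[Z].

36/5

E[Z | heads] = (7+7+12+9+4)/5 = 39/5.
E[Z | tails] = (2+4+8+8+11)/5 = 33/5.
By the law of total expectation,
E[Z] = (1/2)·(39/5) + (1/2)·(33/5) = 36/5.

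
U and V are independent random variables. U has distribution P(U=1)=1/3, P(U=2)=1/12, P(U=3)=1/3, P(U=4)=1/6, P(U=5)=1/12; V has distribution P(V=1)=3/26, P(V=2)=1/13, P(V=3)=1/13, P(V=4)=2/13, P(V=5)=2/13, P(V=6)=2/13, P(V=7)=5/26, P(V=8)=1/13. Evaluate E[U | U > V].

P(U > V) = 2/13.
Summing U·P(x,y) over outcomes with U > V gives 59/104.
E[U | U > V] = (59/104) / (2/13) = 59/16.

59/16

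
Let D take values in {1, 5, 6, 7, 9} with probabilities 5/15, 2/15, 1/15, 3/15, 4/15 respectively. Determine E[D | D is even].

P(D is even) = 1/15.
Σ over the event: 6·1/15 = 2/5.
E[D | D is even] = (2/5) / (1/15) = 6.

6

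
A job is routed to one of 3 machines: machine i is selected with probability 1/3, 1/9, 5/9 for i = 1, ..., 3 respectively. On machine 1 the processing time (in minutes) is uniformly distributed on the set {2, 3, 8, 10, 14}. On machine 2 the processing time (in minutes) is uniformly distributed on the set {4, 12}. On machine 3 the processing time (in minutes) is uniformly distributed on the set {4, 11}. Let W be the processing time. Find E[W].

677/90

E[W | machine 1] = (2+3+8+10+14)/5 = 37/5.
E[W | machine 2] = (4+12)/2 = 8.
E[W | machine 3] = (4+11)/2 = 15/2.
E[W] = (1/3)·(37/5) + (1/9)·(8) + (5/9)·(15/2) = 677/90.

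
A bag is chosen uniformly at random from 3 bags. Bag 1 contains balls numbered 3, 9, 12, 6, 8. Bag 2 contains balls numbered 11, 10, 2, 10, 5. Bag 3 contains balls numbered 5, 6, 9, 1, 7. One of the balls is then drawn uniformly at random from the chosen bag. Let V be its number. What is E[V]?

104/15

E[V | bag 1] = (3+9+12+6+8)/5 = 38/5.
E[V | bag 2] = (11+10+2+10+5)/5 = 38/5.
E[V | bag 3] = (5+6+9+1+7)/5 = 28/5.
By the law of total expectation,
E[V] = (1/3)·(38/5) + (1/3)·(38/5) + (1/3)·(28/5) = 104/15.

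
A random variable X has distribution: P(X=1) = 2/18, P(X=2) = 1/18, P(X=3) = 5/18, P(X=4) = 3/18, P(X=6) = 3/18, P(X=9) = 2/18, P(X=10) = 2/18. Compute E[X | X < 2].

1

P(X < 2) = 1/9.
Σ over the event: 1·1/9 = 1/9.
E[X | X < 2] = (1/9) / (1/9) = 1.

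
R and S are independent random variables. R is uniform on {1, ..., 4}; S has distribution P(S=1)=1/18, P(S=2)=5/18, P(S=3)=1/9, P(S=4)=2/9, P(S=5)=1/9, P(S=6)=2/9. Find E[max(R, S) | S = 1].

5/2

P(S = 1) = 1/18.
Summing max(R,S)·P(x,y) over outcomes with S = 1 gives 5/36.
E[max(R, S) | S = 1] = (5/36) / (1/18) = 5/2.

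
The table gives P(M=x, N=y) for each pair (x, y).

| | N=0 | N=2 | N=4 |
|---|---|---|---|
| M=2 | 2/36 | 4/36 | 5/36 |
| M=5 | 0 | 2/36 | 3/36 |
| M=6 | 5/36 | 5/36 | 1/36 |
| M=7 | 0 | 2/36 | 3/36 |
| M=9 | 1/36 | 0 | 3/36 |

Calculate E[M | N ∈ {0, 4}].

P(N ∈ {0, 4}) = 23/36.
Summing M·P(M=x,N=y) over the conditioning event gives 61/18.
E[M | N ∈ {0, 4}] = (61/18) / (23/36) = 122/23.

122/23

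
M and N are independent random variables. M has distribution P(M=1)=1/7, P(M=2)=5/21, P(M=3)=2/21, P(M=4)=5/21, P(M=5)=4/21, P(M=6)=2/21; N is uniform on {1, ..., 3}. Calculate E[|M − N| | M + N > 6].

49/19

P(M + N > 6) = 19/63.
Summing |M−N|·P(x,y) over outcomes with M + N > 6 gives 7/9.
E[|M − N| | M + N > 6] = (7/9) / (19/63) = 49/19.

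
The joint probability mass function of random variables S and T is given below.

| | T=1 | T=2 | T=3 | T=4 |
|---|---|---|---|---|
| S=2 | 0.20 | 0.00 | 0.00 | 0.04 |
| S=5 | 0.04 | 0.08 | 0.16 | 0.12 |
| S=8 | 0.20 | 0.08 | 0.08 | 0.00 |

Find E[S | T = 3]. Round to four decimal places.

6.0000

P(T = 3) = 0.24.
Summing S·P(S=x,T=y) over the conditioning event gives 1.44.
E[S | T = 3] = (1.44) / (0.24) = 6.0000.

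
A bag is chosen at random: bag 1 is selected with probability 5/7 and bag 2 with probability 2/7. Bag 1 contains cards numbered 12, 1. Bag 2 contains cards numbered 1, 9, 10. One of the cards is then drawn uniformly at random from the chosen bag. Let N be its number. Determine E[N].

E[N | bag 1] = (12+1)/2 = 13/2.
E[N | bag 2] = (1+9+10)/3 = 20/3.
E[N] = (5/7)·(13/2) + (2/7)·(20/3) = 275/42.

275/42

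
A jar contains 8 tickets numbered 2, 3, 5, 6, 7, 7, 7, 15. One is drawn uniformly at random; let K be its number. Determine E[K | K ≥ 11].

15

P(K ≥ 11) = 1/8.
Σ over the event: 15·1/8 = 15/8.
E[K | K ≥ 11] = (15/8) / (1/8) = 15.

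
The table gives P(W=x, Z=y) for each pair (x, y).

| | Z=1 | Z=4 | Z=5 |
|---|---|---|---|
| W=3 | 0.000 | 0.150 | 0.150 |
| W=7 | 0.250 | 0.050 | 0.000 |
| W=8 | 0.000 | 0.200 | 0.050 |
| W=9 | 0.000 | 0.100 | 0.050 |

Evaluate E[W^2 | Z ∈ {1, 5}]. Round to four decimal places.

41.7000

P(Z ∈ {1, 5}) = 0.500.
Σ W^2·P over the event = 9·(0.150) + 49·(0.250) + 64·(0.050) + 81·(0.050) = 20.850.
E[W^2 | Z ∈ {1, 5}] = (20.850) / (0.500) = 41.7000.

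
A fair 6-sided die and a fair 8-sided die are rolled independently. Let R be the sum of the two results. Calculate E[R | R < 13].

344/45

P(R < 13) = 15/16.
E[R | R < 13] = (43/6) / (15/16) = 344/45.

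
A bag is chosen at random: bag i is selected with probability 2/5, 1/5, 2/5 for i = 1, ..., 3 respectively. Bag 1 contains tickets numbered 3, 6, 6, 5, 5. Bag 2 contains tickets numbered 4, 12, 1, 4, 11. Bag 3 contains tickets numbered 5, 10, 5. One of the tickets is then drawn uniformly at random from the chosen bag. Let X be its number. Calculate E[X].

E[X | bag 1] = (3+6+6+5+5)/5 = 5.
E[X | bag 2] = (4+12+1+4+11)/5 = 32/5.
E[X | bag 3] = (5+10+5)/3 = 20/3.
By the law of total expectation,
E[X] = (2/5)·(5) + (1/5)·(32/5) + (2/5)·(20/3) = 446/75.

446/75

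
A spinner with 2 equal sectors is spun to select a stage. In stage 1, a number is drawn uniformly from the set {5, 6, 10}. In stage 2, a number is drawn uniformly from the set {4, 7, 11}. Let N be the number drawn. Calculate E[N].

E[N | stage 1] = (5+6+10)/3 = 7.
E[N | stage 2] = (4+7+11)/3 = 22/3.
E[N] = (1/2)·(7) + (1/2)·(22/3) = 43/6.

43/6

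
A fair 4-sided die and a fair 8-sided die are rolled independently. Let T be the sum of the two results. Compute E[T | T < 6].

P(T < 6) = 5/16.
Σ over the event: 2·1/32 + 3·1/16 + 4·3/32 + 5·1/8 = 5/4.
E[T | T < 6] = (5/4) / (5/16) = 4.

4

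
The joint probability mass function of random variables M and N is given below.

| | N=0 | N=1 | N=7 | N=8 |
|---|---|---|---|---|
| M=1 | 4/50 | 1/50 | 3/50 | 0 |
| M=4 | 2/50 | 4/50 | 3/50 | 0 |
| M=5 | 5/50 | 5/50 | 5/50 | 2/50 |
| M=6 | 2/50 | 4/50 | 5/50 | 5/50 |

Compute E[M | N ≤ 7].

P(N ≤ 7) = 43/50.
Summing M·P(M=x,N=y) over the conditioning event gives 37/10.
E[M | N ≤ 7] = (37/10) / (43/50) = 185/43.

185/43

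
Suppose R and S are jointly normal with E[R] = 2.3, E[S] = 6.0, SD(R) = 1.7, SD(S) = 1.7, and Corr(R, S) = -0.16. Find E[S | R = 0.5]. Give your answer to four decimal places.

E[S | R=x] = μ_S + ρ(σ_S/σ_R)(x − μ_R) for jointly normal variables.
E[S | R=0.5] = 6.0 + (-0.16)·(1.7/1.7)·(0.5 − (2.3)) = 6.0 + (-0.16)·(-1.8) = 6.2880.

6.2880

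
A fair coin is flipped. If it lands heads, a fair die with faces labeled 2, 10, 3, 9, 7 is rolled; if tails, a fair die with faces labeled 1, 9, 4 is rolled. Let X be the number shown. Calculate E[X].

E[X | heads] = (2+10+3+9+7)/5 = 31/5.
E[X | tails] = (1+9+4)/3 = 14/3.
E[X] = (1/2)·(31/5) + (1/2)·(14/3) = 163/30.

163/30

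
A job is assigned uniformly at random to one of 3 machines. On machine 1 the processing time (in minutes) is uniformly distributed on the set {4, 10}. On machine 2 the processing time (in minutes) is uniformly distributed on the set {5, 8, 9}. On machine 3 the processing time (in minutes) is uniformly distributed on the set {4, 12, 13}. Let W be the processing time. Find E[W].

8

E[W | machine 1] = (4+10)/2 = 7.
E[W | machine 2] = (5+8+9)/3 = 22/3.
E[W | machine 3] = (4+12+13)/3 = 29/3.
By the law of total expectation,
E[W] = (1/3)·(7) + (1/3)·(22/3) + (1/3)·(29/3) = 8.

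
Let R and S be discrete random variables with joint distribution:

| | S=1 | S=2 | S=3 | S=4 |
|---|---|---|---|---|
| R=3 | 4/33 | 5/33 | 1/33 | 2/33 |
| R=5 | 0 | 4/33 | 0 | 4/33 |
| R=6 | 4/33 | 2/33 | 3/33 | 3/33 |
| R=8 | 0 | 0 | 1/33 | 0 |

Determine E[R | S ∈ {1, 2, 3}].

P(S ∈ {1, 2, 3}) = 8/11.
Σ R·P over the event = 3·(4/33) + 3·(5/33) + 3·(1/33) + 5·(4/33) + 6·(4/33) + 6·(2/33) + 6·(3/33) + 8·(1/33) = 112/33.
E[R | S ∈ {1, 2, 3}] = (112/33) / (8/11) = 14/3.

14/3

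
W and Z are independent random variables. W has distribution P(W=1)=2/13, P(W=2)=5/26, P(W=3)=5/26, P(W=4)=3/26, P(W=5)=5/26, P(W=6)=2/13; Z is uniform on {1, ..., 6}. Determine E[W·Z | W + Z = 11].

30

P(W + Z = 11) = 3/52.
Summing WZ·P(x,y) over outcomes with W + Z = 11 gives 45/26.
E[W·Z | W + Z = 11] = (45/26) / (3/52) = 30.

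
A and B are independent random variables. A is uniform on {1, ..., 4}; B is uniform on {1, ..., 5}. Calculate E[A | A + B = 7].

3

P(A + B = 7) = 3/20.
Summing A·P(x,y) over outcomes with A + B = 7 gives 9/20.
E[A | A + B = 7] = (9/20) / (3/20) = 3.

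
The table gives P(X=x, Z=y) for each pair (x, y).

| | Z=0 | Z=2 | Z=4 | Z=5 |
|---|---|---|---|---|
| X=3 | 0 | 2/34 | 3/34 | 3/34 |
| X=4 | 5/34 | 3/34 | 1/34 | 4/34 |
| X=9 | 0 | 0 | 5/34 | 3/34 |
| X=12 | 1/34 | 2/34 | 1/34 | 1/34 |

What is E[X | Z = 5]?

64/11

P(Z = 5) = 11/34.
Σ X·P over the event = 3·(3/34) + 4·(4/34) + 9·(3/34) + 12·(1/34) = 32/17.
E[X | Z = 5] = (32/17) / (11/34) = 64/11.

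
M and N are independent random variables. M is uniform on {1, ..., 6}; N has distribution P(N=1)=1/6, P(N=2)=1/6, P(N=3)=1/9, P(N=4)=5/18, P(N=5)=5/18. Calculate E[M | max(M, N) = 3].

P(max(M, N) = 3) = 1/9.
Summing M·P(x,y) over outcomes with max(M, N) = 3 gives 5/18.
E[M | max(M, N) = 3] = (5/18) / (1/9) = 5/2.

5/2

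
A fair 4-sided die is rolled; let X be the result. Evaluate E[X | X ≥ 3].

Given X ≥ 3, X is equally likely to be any of {3, 4}.
E[X | X ≥ 3] = (3 + 4) / 2 = 7/2.

7/2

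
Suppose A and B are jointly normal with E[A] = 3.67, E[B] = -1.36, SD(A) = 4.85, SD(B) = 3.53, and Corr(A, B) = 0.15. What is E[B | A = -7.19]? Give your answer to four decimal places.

-2.5456

The regression of B on A has slope ρ·σ_B/σ_A and passes through (μ_A, μ_B).
E[B | A=-7.19] = -1.36 + (0.15)·(3.53/4.85)·(-7.19 − (3.67)) = -1.36 + (0.109175)·(-10.86) = -2.5456.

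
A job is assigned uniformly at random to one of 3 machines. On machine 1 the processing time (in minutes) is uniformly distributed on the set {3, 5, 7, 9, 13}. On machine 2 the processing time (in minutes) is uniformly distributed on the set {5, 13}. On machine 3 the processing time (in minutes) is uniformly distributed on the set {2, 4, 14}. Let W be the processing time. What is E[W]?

E[W | machine 1] = (3+5+7+9+13)/5 = 37/5.
E[W | machine 2] = (5+13)/2 = 9.
E[W | machine 3] = (2+4+14)/3 = 20/3.
E[W] = (1/3)·(37/5) + (1/3)·(9) + (1/3)·(20/3) = 346/45.

346/45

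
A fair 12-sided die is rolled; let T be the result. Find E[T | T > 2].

Given T > 2, T is equally likely to be any of {3, 4, 5, 6, 7, 8, 9, 10, 11, 12}.
E[T | T > 2] = (3 + 4 + 5 + 6 + 7 + 8 + 9 + 10 + 11 + 12) / 10 = 15/2.

15/2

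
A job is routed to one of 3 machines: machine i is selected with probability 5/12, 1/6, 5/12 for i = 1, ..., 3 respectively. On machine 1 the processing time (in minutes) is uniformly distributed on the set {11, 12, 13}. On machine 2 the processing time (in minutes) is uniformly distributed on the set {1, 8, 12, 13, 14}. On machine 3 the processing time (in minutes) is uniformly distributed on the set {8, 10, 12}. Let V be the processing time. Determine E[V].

E[V | machine 1] = (11+12+13)/3 = 12.
E[V | machine 2] = (1+8+12+13+14)/5 = 48/5.
E[V | machine 3] = (8+10+12)/3 = 10.
By the law of total expectation,
E[V] = (5/12)·(12) + (1/6)·(48/5) + (5/12)·(10) = 323/30.

323/30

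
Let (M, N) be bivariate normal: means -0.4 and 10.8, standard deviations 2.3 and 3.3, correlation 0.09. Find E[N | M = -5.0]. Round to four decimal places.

For a bivariate normal, E[N | M=x] = μ_N + ρ·(σ_N/σ_M)·(x − μ_M).
E[N | M=-5.0] = 10.8 + (0.09)·(3.3/2.3)·(-5.0 − (-0.4)) = 10.8 + (0.12913)·(-4.6) = 10.2060.

10.2060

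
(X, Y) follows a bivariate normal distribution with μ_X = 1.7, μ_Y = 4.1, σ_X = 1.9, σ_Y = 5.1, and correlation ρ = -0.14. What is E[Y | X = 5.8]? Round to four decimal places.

For a bivariate normal, E[Y | X=x] = μ_Y + ρ·(σ_Y/σ_X)·(x − μ_X).
E[Y | X=5.8] = 4.1 + (-0.14)·(5.1/1.9)·(5.8 − (1.7)) = 4.1 + (-0.37579)·(4.1) = 2.5593.

2.5593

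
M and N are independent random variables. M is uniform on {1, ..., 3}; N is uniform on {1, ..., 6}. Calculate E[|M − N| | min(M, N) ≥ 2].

Outcomes with min(M, N) ≥ 2: (2,2), (2,3), (2,4), (2,5), (2,6), (3,2), (3,3), (3,4), (3,5), (3,6), each with probability 1/18.
E[|M − N| | min(M, N) ≥ 2] = (0 + 1 + 2 + 3 + 4 + 1 + 0 + 1 + 2 + 3) / 10 = 17/10.

17/10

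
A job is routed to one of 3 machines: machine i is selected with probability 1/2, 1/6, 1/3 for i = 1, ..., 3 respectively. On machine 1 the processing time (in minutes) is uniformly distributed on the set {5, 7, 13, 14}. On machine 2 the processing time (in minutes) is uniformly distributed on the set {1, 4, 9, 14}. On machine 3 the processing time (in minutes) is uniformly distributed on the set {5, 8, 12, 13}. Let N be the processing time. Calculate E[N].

221/24

E[N | machine 1] = (5+7+13+14)/4 = 39/4.
E[N | machine 2] = (1+4+9+14)/4 = 7.
E[N | machine 3] = (5+8+12+13)/4 = 19/2.
E[N] = (1/2)·(39/4) + (1/6)·(7) + (1/3)·(19/2) = 221/24.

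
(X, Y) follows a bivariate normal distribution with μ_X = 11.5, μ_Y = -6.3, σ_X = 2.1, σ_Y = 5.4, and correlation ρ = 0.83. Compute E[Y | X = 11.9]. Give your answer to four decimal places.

-5.4463

The regression of Y on X has slope ρ·σ_Y/σ_X and passes through (μ_X, μ_Y).
E[Y | X=11.9] = -6.3 + (0.83)·(5.4/2.1)·(11.9 − (11.5)) = -6.3 + (2.1343)·(0.4) = -5.4463.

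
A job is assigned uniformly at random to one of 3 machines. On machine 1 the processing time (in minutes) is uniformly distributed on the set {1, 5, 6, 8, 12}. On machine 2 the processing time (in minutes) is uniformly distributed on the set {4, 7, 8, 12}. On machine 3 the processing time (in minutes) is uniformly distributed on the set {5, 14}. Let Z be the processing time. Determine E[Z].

E[Z | machine 1] = (1+5+6+8+12)/5 = 32/5.
E[Z | machine 2] = (4+7+8+12)/4 = 31/4.
E[Z | machine 3] = (5+14)/2 = 19/2.
E[Z] = (1/3)·(32/5) + (1/3)·(31/4) + (1/3)·(19/2) = 473/60.

473/60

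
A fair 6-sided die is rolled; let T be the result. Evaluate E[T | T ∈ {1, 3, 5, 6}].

15/4

P(T ∈ {1, 3, 5, 6}) = 2/3.
Σ over the event: 1·1/6 + 3·1/6 + 5·1/6 + 6·1/6 = 5/2.
E[T | T ∈ {1, 3, 5, 6}] = (5/2) / (2/3) = 15/4.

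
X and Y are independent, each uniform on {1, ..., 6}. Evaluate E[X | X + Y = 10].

5

P(X + Y = 10) = 1/12.
Summing X·P(x,y) over outcomes with X + Y = 10 gives 5/12.
E[X | X + Y = 10] = (5/12) / (1/12) = 5.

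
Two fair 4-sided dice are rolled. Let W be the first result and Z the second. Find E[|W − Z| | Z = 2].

1

Outcomes with Z = 2: (1,2), (2,2), (3,2), (4,2), each with probability 1/16.
E[|W − Z| | Z = 2] = (1 + 0 + 1 + 2) / 4 = 1.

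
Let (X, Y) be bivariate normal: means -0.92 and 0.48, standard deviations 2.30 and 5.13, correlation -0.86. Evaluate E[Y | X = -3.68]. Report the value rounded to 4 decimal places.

The regression of Y on X has slope ρ·σ_Y/σ_X and passes through (μ_X, μ_Y).
E[Y | X=-3.68] = 0.48 + (-0.86)·(5.13/2.30)·(-3.68 − (-0.92)) = 0.48 + (-1.9182)·(-2.76) = 5.7742.

5.7742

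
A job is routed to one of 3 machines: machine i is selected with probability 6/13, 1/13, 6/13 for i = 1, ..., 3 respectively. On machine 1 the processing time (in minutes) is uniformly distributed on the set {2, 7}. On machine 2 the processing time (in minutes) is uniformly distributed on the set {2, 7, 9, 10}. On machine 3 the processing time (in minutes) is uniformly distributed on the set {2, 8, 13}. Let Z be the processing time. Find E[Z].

80/13

E[Z | machine 1] = (2+7)/2 = 9/2.
E[Z | machine 2] = (2+7+9+10)/4 = 7.
E[Z | machine 3] = (2+8+13)/3 = 23/3.
E[Z] = (6/13)·(9/2) + (1/13)·(7) + (6/13)·(23/3) = 80/13.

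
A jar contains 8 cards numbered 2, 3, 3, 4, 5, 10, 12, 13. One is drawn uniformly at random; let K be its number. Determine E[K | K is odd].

P(K is odd) = 1/2.
Σ over the event: 3·1/4 + 5·1/8 + 13·1/8 = 3.
E[K | K is odd] = (3) / (1/2) = 6.

6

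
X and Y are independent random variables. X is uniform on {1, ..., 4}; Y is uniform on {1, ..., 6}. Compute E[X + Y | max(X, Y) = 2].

P(max(X, Y) = 2) = 1/8.
Summing (X+Y)·P(x,y) over outcomes with max(X, Y) = 2 gives 5/12.
E[X + Y | max(X, Y) = 2] = (5/12) / (1/8) = 10/3.

10/3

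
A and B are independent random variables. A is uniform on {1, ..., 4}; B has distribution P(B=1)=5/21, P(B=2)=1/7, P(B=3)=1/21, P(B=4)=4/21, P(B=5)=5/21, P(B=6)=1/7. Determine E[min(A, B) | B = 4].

P(B = 4) = 4/21.
Summing min(A,B)·P(x,y) over outcomes with B = 4 gives 10/21.
E[min(A, B) | B = 4] = (10/21) / (4/21) = 5/2.

5/2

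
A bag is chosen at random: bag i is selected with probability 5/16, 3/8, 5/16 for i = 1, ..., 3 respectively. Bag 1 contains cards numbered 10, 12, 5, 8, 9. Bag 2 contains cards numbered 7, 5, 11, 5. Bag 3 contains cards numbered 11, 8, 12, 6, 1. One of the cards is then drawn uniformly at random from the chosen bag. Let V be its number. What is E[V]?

31/4

E[V | bag 1] = (10+12+5+8+9)/5 = 44/5.
E[V | bag 2] = (7+5+11+5)/4 = 7.
E[V | bag 3] = (11+8+12+6+1)/5 = 38/5.
By the law of total expectation,
E[V] = (5/16)·(44/5) + (3/8)·(7) + (5/16)·(38/5) = 31/4.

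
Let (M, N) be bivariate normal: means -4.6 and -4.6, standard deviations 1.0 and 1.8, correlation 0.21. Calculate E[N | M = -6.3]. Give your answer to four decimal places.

For a bivariate normal, E[N | M=x] = μ_N + ρ·(σ_N/σ_M)·(x − μ_M).
E[N | M=-6.3] = -4.6 + (0.21)·(1.8/1.0)·(-6.3 − (-4.6)) = -4.6 + (0.378)·(-1.7) = -5.2426.

-5.2426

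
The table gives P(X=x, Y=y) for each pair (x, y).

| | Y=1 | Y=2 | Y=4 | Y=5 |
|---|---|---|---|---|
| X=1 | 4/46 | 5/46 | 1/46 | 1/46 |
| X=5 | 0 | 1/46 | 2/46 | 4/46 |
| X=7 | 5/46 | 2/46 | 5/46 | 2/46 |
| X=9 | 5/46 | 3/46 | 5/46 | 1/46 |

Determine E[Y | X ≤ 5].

P(X ≤ 5) = 9/23.
Σ Y·P over the event = 1·(4/46) + 2·(5/46) + 4·(1/46) + 5·(1/46) + 2·(1/46) + 4·(2/46) + 5·(4/46) = 53/46.
E[Y | X ≤ 5] = (53/46) / (9/23) = 53/18.

53/18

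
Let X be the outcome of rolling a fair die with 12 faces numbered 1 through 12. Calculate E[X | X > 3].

Given X > 3, X is equally likely to be any of {4, 5, 6, 7, 8, 9, 10, 11, 12}.
E[X | X > 3] = (4 + 5 + 6 + 7 + 8 + 9 + 10 + 11 + 12) / 9 = 8.

8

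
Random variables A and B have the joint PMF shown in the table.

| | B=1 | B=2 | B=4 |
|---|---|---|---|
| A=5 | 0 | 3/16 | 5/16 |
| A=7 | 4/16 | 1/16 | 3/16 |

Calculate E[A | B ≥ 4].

P(B ≥ 4) = 1/2.
Σ A·P over the event = 5·(5/16) + 7·(3/16) = 23/8.
E[A | B ≥ 4] = (23/8) / (1/2) = 23/4.

23/4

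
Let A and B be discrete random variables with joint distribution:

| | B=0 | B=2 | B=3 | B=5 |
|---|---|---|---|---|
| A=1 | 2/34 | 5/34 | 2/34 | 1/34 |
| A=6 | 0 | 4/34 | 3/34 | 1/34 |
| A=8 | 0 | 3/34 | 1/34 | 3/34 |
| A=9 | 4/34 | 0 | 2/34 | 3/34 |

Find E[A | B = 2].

P(B = 2) = 6/17.
Σ A·P over the event = 1·(5/34) + 6·(4/34) + 8·(3/34) = 53/34.
E[A | B = 2] = (53/34) / (6/17) = 53/12.

53/12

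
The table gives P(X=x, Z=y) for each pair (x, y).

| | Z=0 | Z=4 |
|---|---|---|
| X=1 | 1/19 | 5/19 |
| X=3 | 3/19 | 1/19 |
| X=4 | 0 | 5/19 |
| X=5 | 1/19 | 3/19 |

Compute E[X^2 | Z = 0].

53/5

P(Z = 0) = 5/19.
Σ X^2·P over the event = 1·(1/19) + 9·(3/19) + 25·(1/19) = 53/19.
E[X^2 | Z = 0] = (53/19) / (5/19) = 53/5.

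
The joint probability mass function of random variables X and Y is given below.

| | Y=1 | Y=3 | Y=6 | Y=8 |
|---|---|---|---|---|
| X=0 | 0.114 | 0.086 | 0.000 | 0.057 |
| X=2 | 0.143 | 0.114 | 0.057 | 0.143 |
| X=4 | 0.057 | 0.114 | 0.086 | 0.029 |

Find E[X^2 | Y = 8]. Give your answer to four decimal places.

P(Y = 8) = 0.229.
Σ X^2·P over the event = 0·(0.057) + 4·(0.143) + 16·(0.029) = 1.036.
E[X^2 | Y = 8] = (1.036) / (0.229) = 4.5240.

4.5240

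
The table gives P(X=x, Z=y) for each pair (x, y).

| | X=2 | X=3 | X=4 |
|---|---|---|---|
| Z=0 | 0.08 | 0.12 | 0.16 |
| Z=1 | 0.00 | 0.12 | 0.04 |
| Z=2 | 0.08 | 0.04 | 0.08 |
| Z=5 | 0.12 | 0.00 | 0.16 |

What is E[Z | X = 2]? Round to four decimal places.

2.7143

P(X = 2) = 0.28.
Σ Z·P over the event = 0·(0.08) + 2·(0.08) + 5·(0.12) = 0.76.
E[Z | X = 2] = (0.76) / (0.28) = 2.7143.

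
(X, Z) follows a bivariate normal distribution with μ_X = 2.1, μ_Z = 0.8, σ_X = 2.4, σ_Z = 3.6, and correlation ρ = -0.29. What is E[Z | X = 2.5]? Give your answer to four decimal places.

0.6260

The regression of Z on X has slope ρ·σ_Z/σ_X and passes through (μ_X, μ_Z).
E[Z | X=2.5] = 0.8 + (-0.29)·(3.6/2.4)·(2.5 − (2.1)) = 0.8 + (-0.435)·(0.4) = 0.6260.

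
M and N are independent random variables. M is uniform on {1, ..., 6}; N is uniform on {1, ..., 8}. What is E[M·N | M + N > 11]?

P(M + N > 11) = 1/8.
Summing MN·P(x,y) over outcomes with M + N > 11 gives 233/48.
E[M·N | M + N > 11] = (233/48) / (1/8) = 233/6.

233/6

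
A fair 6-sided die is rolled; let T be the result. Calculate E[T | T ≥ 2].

Given T ≥ 2, T is equally likely to be any of {2, 3, 4, 5, 6}.
E[T | T ≥ 2] = (2 + 3 + 4 + 5 + 6) / 5 = 4.

4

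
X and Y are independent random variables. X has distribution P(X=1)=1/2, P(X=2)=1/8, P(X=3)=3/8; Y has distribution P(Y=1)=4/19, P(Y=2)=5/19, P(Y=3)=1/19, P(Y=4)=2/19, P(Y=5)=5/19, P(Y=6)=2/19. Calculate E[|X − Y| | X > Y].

P(X > Y) = 31/152.
Summing |X−Y|·P(x,y) over outcomes with X > Y gives 43/152.
E[|X − Y| | X > Y] = (43/152) / (31/152) = 43/31.

43/31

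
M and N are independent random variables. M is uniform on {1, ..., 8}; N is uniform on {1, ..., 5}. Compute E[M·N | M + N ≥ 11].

P(M + N ≥ 11) = 3/20.
Summing MN·P(x,y) over outcomes with M + N ≥ 11 gives 189/40.
E[M·N | M + N ≥ 11] = (189/40) / (3/20) = 63/2.

63/2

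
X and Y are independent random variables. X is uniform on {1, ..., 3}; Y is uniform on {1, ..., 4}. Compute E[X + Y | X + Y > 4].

P(X + Y > 4) = 1/2.
Summing (X+Y)·P(x,y) over outcomes with X + Y > 4 gives 17/6.
E[X + Y | X + Y > 4] = (17/6) / (1/2) = 17/3.

17/3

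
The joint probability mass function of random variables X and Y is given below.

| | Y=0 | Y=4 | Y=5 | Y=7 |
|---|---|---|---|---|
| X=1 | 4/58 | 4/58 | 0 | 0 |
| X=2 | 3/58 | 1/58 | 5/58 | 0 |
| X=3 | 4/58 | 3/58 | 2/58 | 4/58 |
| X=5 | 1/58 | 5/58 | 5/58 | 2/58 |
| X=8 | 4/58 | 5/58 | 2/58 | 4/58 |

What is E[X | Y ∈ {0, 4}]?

P(Y ∈ {0, 4}) = 17/29.
Summing X·P(X=x,Y=y) over the conditioning event gives 139/58.
E[X | Y ∈ {0, 4}] = (139/58) / (17/29) = 139/34.

139/34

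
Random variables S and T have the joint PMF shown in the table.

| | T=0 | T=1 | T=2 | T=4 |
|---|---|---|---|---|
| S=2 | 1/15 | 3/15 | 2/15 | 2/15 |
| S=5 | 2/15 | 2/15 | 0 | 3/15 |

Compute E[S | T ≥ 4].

19/5

P(T ≥ 4) = 1/3.
Σ S·P over the event = 2·(2/15) + 5·(3/15) = 19/15.
E[S | T ≥ 4] = (19/15) / (1/3) = 19/5.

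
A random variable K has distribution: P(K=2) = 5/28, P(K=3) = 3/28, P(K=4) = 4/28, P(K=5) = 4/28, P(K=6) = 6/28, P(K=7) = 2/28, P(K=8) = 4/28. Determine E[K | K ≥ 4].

59/10

P(K ≥ 4) = 5/7.
Σ over the event: 4·1/7 + 5·1/7 + 6·3/14 + 7·1/14 + 8·1/7 = 59/14.
E[K | K ≥ 4] = (59/14) / (5/7) = 59/10.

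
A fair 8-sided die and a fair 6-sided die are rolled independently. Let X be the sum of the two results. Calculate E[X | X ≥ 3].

P(X ≥ 3) = 47/48.
E[X | X ≥ 3] = (191/24) / (47/48) = 382/47.

382/47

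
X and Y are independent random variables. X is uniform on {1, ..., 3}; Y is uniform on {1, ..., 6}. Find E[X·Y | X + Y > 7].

15

Outcomes with X + Y > 7: (2,6), (3,5), (3,6), each with probability 1/18.
E[X·Y | X + Y > 7] = (12 + 15 + 18) / 3 = 15.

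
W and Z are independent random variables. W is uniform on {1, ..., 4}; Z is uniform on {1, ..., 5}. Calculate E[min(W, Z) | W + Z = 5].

3/2

P(W + Z = 5) = 1/5.
Summing min(W,Z)·P(x,y) over outcomes with W + Z = 5 gives 3/10.
E[min(W, Z) | W + Z = 5] = (3/10) / (1/5) = 3/2.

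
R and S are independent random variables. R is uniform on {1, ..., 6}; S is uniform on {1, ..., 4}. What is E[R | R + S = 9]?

11/2

P(R + S = 9) = 1/12.
Summing R·P(x,y) over outcomes with R + S = 9 gives 11/24.
E[R | R + S = 9] = (11/24) / (1/12) = 11/2.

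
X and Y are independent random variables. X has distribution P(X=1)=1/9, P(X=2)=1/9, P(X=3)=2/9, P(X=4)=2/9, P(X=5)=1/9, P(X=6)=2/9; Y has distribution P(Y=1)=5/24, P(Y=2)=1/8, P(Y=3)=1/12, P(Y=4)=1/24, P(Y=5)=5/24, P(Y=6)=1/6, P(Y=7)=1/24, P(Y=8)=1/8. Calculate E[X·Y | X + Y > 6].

3131/148

P(X + Y > 6) = 37/54.
Summing XY·P(x,y) over outcomes with X + Y > 6 gives 3131/216.
E[X·Y | X + Y > 6] = (3131/216) / (37/54) = 3131/148.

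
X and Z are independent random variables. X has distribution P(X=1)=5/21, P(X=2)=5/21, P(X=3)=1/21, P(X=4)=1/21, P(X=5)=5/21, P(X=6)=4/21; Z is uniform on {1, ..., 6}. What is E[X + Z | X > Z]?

186/25

P(X > Z) = 25/63.
Summing (X+Z)·P(x,y) over outcomes with X > Z gives 62/21.
E[X + Z | X > Z] = (62/21) / (25/63) = 186/25.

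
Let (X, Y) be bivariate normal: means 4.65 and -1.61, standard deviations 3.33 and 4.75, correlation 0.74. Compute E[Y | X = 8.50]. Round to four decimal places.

For a bivariate normal, E[Y | X=x] = μ_Y + ρ·(σ_Y/σ_X)·(x − μ_X).
E[Y | X=8.50] = -1.61 + (0.74)·(4.75/3.33)·(8.50 − (4.65)) = -1.61 + (1.05556)·(3.85) = 2.4539.

2.4539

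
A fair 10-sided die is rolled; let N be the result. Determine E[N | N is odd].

5

Given N is odd, N is equally likely to be any of {1, 3, 5, 7, 9}.
E[N | N is odd] = (1 + 3 + 5 + 7 + 9) / 5 = 5.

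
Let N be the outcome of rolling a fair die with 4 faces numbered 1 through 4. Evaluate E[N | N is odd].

Given N is odd, N is equally likely to be any of {1, 3}.
E[N | N is odd] = (1 + 3) / 2 = 2.

2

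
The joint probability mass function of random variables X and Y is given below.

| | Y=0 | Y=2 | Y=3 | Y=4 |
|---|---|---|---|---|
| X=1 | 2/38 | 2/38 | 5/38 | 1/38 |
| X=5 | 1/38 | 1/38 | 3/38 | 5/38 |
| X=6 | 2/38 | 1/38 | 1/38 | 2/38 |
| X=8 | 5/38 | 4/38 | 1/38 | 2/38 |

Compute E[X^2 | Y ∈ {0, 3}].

599/20

P(Y ∈ {0, 3}) = 10/19.
Σ X^2·P over the event = 1·(2/38) + 1·(5/38) + 25·(1/38) + 25·(3/38) + 36·(2/38) + 36·(1/38) + 64·(5/38) + 64·(1/38) = 599/38.
E[X^2 | Y ∈ {0, 3}] = (599/38) / (10/19) = 599/20.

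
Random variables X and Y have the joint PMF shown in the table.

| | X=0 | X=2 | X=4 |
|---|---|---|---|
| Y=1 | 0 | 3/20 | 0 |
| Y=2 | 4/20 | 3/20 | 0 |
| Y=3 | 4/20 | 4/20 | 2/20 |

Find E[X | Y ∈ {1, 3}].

P(Y ∈ {1, 3}) = 13/20.
Σ X·P over the event = 0·(4/20) + 2·(3/20) + 2·(4/20) + 4·(2/20) = 11/10.
E[X | Y ∈ {1, 3}] = (11/10) / (13/20) = 22/13.

22/13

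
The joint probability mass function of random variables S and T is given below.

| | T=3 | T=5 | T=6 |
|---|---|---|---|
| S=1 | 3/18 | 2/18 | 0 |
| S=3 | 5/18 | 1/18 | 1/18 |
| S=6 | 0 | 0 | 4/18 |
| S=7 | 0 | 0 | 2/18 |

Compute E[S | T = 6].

41/7

P(T = 6) = 7/18.
Σ S·P over the event = 3·(1/18) + 6·(4/18) + 7·(2/18) = 41/18.
E[S | T = 6] = (41/18) / (7/18) = 41/7.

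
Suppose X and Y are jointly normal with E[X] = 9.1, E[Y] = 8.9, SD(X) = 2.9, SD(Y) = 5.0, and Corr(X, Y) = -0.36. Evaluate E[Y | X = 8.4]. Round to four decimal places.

9.3345

The regression of Y on X has slope ρ·σ_Y/σ_X and passes through (μ_X, μ_Y).
E[Y | X=8.4] = 8.9 + (-0.36)·(5.0/2.9)·(8.4 − (9.1)) = 8.9 + (-0.62069)·(-0.7) = 9.3345.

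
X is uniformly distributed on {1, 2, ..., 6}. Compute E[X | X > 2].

9/2

Given X > 2, X is equally likely to be any of {3, 4, 5, 6}.
E[X | X > 2] = (3 + 4 + 5 + 6) / 4 = 9/2.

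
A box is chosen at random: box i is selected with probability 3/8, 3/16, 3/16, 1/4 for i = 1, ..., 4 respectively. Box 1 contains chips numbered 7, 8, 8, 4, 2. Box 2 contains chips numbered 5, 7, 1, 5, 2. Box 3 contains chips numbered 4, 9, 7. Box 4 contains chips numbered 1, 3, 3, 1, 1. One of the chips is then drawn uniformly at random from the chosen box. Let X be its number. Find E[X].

E[X | box 1] = (7+8+8+4+2)/5 = 29/5.
E[X | box 2] = (5+7+1+5+2)/5 = 4.
E[X | box 3] = (4+9+7)/3 = 20/3.
E[X | box 4] = (1+3+3+1+1)/5 = 9/5.
By the law of total expectation,
E[X] = (3/8)·(29/5) + (3/16)·(4) + (3/16)·(20/3) + (1/4)·(9/5) = 37/8.

37/8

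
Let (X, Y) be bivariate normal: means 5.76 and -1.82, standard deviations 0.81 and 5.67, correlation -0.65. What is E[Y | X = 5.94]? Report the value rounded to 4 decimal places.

The regression of Y on X has slope ρ·σ_Y/σ_X and passes through (μ_X, μ_Y).
E[Y | X=5.94] = -1.82 + (-0.65)·(5.67/0.81)·(5.94 − (5.76)) = -1.82 + (-4.55)·(0.18) = -2.6390.

-2.6390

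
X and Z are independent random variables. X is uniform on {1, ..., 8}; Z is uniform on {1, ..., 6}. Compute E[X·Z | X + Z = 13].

Outcomes with X + Z = 13: (7,6), (8,5), each with probability 1/48.
E[X·Z | X + Z = 13] = (42 + 40) / 2 = 41.

41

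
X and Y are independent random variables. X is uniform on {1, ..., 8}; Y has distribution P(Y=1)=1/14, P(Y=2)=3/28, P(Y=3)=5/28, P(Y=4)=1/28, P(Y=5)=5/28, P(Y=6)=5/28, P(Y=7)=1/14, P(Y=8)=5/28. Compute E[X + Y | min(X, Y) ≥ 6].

14

P(min(X, Y) ≥ 6) = 9/56.
Summing (X+Y)·P(x,y) over outcomes with min(X, Y) ≥ 6 gives 9/4.
E[X + Y | min(X, Y) ≥ 6] = (9/4) / (9/56) = 14.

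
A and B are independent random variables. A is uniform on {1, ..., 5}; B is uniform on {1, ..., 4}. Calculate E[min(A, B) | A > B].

Outcomes with A > B: (2,1), (3,1), (3,2), (4,1), (4,2), (4,3), (5,1), (5,2), (5,3), (5,4), each with probability 1/20.
E[min(A, B) | A > B] = (1 + 1 + 2 + 1 + 2 + 3 + 1 + 2 + 3 + 4) / 10 = 2.

2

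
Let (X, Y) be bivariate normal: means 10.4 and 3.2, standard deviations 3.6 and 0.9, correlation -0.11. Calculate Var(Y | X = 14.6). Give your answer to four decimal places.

For a bivariate normal, Var(Y | X=x) = σ_Y²(1 − ρ²).
Var(Y | X=14.6) = (0.9)²·(1 − (-0.11)²) = 0.81·0.9879 = 0.8002.

0.8002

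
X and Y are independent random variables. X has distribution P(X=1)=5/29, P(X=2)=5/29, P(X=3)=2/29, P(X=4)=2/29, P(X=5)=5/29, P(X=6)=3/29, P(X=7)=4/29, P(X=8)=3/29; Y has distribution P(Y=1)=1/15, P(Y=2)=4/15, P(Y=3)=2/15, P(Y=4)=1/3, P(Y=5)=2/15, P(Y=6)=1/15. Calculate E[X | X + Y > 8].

1162/179

P(X + Y > 8) = 179/435.
Summing X·P(x,y) over outcomes with X + Y > 8 gives 1162/435.
E[X | X + Y > 8] = (1162/435) / (179/435) = 1162/179.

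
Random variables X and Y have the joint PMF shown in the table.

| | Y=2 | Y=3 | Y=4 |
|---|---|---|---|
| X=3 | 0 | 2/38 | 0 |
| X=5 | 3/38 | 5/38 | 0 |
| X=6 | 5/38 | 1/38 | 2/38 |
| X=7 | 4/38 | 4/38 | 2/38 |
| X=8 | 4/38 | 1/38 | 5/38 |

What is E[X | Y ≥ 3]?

139/22

P(Y ≥ 3) = 11/19.
Σ X·P over the event = 3·(2/38) + 5·(5/38) + 6·(1/38) + 6·(2/38) + 7·(4/38) + 7·(2/38) + 8·(1/38) + 8·(5/38) = 139/38.
E[X | Y ≥ 3] = (139/38) / (11/19) = 139/22.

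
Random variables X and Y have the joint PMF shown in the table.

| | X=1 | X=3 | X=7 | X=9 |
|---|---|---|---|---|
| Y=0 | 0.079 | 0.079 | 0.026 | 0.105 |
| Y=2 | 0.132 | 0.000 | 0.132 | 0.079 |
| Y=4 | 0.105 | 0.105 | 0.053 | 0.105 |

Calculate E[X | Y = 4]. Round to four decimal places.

4.7174

P(Y = 4) = 0.368.
Σ X·P over the event = 1·(0.105) + 3·(0.105) + 7·(0.053) + 9·(0.105) = 1.736.
E[X | Y = 4] = (1.736) / (0.368) = 4.7174.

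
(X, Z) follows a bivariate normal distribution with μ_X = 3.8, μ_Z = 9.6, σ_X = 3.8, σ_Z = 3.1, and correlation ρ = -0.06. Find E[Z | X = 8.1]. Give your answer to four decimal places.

9.3895

The regression of Z on X has slope ρ·σ_Z/σ_X and passes through (μ_X, μ_Z).
E[Z | X=8.1] = 9.6 + (-0.06)·(3.1/3.8)·(8.1 − (3.8)) = 9.6 + (-0.048947)·(4.3) = 9.3895.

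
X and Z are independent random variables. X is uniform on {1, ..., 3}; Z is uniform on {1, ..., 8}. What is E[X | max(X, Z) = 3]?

12/5

P(max(X, Z) = 3) = 5/24.
Summing X·P(x,y) over outcomes with max(X, Z) = 3 gives 1/2.
E[X | max(X, Z) = 3] = (1/2) / (5/24) = 12/5.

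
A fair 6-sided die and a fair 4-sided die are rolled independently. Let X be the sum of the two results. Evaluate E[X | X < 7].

32/7

P(X < 7) = 7/12.
Σ over the event: 2·1/24 + 3·1/12 + 4·1/8 + 5·1/6 + 6·1/6 = 8/3.
E[X | X < 7] = (8/3) / (7/12) = 32/7.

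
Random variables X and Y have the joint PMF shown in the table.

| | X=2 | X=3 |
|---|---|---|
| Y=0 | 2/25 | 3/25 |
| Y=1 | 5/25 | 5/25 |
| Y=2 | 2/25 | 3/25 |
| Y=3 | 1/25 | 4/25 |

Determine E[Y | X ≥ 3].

23/15

P(X ≥ 3) = 3/5.
Σ Y·P over the event = 0·(3/25) + 1·(5/25) + 2·(3/25) + 3·(4/25) = 23/25.
E[Y | X ≥ 3] = (23/25) / (3/5) = 23/15.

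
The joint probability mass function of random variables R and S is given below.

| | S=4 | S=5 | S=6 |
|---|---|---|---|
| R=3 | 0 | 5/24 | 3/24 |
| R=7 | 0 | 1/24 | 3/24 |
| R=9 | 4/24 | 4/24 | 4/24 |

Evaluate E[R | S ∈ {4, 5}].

P(S ∈ {4, 5}) = 7/12.
Σ R·P over the event = 3·(5/24) + 7·(1/24) + 9·(4/24) + 9·(4/24) = 47/12.
E[R | S ∈ {4, 5}] = (47/12) / (7/12) = 47/7.

47/7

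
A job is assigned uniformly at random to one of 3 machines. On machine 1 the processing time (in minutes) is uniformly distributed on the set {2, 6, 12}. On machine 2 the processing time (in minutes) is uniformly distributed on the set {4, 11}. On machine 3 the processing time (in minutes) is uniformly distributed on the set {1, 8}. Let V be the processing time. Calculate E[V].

E[V | machine 1] = (2+6+12)/3 = 20/3.
E[V | machine 2] = (4+11)/2 = 15/2.
E[V | machine 3] = (1+8)/2 = 9/2.
E[V] = (1/3)·(20/3) + (1/3)·(15/2) + (1/3)·(9/2) = 56/9.

56/9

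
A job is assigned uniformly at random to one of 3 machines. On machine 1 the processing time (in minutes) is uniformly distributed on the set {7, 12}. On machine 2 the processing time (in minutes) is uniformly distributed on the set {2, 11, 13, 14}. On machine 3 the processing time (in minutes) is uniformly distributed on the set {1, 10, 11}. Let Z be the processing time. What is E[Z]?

161/18

E[Z | machine 1] = (7+12)/2 = 19/2.
E[Z | machine 2] = (2+11+13+14)/4 = 10.
E[Z | machine 3] = (1+10+11)/3 = 22/3.
By the law of total expectation,
E[Z] = (1/3)·(19/2) + (1/3)·(10) + (1/3)·(22/3) = 161/18.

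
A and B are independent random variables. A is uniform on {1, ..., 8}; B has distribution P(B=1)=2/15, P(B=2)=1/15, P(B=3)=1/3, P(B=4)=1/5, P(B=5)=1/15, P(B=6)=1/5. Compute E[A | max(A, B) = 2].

P(max(A, B) = 2) = 1/30.
Summing A·P(x,y) over outcomes with max(A, B) = 2 gives 7/120.
E[A | max(A, B) = 2] = (7/120) / (1/30) = 7/4.

7/4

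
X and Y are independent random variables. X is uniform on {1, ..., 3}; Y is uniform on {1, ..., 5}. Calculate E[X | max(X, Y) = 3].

12/5

P(max(X, Y) = 3) = 1/3.
Summing X·P(x,y) over outcomes with max(X, Y) = 3 gives 4/5.
E[X | max(X, Y) = 3] = (4/5) / (1/3) = 12/5.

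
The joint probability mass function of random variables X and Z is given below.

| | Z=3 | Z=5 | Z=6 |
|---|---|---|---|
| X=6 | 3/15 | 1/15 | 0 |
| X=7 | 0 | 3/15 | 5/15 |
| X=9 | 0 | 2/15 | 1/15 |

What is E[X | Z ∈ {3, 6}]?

P(Z ∈ {3, 6}) = 3/5.
Summing X·P(X=x,Z=y) over the conditioning event gives 62/15.
E[X | Z ∈ {3, 6}] = (62/15) / (3/5) = 62/9.

62/9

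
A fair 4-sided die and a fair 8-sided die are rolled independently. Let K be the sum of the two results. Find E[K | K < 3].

2

P(K < 3) = 1/32.
Σ over the event: 2·1/32 = 1/16.
E[K | K < 3] = (1/16) / (1/32) = 2.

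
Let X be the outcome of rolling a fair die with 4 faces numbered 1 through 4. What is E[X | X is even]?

Given X is even, X is equally likely to be any of {2, 4}.
E[X | X is even] = (2 + 4) / 2 = 3.

3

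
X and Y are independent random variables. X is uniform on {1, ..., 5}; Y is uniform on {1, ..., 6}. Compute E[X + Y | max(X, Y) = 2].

10/3

P(max(X, Y) = 2) = 1/10.
Summing (X+Y)·P(x,y) over outcomes with max(X, Y) = 2 gives 1/3.
E[X + Y | max(X, Y) = 2] = (1/3) / (1/10) = 10/3.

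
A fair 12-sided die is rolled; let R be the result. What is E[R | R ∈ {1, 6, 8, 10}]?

P(R ∈ {1, 6, 8, 10}) = 1/3.
Σ over the event: 1·1/12 + 6·1/12 + 8·1/12 + 10·1/12 = 25/12.
E[R | R ∈ {1, 6, 8, 10}] = (25/12) / (1/3) = 25/4.

25/4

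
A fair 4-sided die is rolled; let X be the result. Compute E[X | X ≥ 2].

3

Given X ≥ 2, X is equally likely to be any of {2, 3, 4}.
E[X | X ≥ 2] = (2 + 3 + 4) / 3 = 3.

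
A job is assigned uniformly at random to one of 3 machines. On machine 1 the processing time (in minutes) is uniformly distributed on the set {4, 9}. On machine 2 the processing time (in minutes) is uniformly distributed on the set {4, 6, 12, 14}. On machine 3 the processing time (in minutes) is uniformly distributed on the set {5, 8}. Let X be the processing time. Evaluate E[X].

E[X | machine 1] = (4+9)/2 = 13/2.
E[X | machine 2] = (4+6+12+14)/4 = 9.
E[X | machine 3] = (5+8)/2 = 13/2.
E[X] = (1/3)·(13/2) + (1/3)·(9) + (1/3)·(13/2) = 22/3.

22/3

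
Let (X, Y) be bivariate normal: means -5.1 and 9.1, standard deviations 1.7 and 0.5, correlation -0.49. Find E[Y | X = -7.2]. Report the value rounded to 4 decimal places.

The regression of Y on X has slope ρ·σ_Y/σ_X and passes through (μ_X, μ_Y).
E[Y | X=-7.2] = 9.1 + (-0.49)·(0.5/1.7)·(-7.2 − (-5.1)) = 9.1 + (-0.144118)·(-2.1) = 9.4026.

9.4026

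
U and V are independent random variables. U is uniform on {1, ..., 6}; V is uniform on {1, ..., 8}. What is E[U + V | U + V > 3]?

376/45

P(U + V > 3) = 15/16.
Summing (U+V)·P(x,y) over outcomes with U + V > 3 gives 47/6.
E[U + V | U + V > 3] = (47/6) / (15/16) = 376/45.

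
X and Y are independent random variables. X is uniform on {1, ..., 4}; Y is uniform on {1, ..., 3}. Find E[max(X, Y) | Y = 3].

Outcomes with Y = 3: (1,3), (2,3), (3,3), (4,3), each with probability 1/12.
E[max(X, Y) | Y = 3] = (3 + 3 + 3 + 4) / 4 = 13/4.

13/4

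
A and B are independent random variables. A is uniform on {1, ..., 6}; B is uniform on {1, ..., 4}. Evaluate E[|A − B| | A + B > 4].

P(A + B > 4) = 3/4.
Summing |A−B|·P(x,y) over outcomes with A + B > 4 gives 19/12.
E[|A − B| | A + B > 4] = (19/12) / (3/4) = 19/9.

19/9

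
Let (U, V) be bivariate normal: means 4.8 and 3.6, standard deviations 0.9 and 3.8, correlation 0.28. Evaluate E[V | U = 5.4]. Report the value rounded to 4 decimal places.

The regression of V on U has slope ρ·σ_V/σ_U and passes through (μ_U, μ_V).
E[V | U=5.4] = 3.6 + (0.28)·(3.8/0.9)·(5.4 − (4.8)) = 3.6 + (1.1822)·(0.6) = 4.3093.

4.3093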